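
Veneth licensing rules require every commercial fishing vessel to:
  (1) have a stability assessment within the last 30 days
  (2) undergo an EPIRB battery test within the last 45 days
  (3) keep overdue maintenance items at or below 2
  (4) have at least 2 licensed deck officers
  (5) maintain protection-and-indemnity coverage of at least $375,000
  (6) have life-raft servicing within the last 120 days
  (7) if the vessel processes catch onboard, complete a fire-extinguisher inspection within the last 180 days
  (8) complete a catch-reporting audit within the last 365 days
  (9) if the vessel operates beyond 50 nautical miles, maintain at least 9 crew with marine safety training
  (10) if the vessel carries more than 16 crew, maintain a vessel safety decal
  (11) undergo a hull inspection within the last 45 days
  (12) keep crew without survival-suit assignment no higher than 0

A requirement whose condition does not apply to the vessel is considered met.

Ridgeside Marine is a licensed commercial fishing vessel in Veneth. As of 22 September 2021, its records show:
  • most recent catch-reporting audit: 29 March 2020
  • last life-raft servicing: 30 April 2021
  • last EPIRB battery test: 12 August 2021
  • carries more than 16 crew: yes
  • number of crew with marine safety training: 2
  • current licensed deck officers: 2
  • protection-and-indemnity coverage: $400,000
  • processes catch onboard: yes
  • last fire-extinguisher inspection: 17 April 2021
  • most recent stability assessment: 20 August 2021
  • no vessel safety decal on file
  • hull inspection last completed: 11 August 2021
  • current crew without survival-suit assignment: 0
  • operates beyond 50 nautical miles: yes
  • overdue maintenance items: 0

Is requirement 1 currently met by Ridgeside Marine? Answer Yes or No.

No

1. stability assessment 33 days ago vs limit 30 → not met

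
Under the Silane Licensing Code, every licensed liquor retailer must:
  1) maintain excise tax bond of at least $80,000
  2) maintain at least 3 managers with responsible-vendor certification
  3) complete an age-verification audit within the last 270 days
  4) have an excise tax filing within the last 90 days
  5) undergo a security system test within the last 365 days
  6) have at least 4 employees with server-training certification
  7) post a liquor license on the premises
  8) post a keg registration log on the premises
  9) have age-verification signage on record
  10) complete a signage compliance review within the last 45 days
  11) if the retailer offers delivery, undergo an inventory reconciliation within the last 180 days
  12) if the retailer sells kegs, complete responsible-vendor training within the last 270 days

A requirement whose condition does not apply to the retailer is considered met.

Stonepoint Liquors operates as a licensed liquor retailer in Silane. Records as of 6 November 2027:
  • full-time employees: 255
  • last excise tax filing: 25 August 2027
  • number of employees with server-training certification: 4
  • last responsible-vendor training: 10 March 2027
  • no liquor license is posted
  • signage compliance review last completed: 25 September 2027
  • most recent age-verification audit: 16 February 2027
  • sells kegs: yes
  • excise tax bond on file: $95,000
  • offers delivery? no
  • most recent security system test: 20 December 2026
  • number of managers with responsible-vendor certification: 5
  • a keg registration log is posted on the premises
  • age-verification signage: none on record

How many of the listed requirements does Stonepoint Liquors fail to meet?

2

1. excise tax bond $95,000 ≥ $80,000 → met
2. managers with responsible-vendor certification 5 ≥ 3 → met
3. age-verification audit 263 days ago vs limit 270 → met
4. excise tax filing 73 days ago vs limit 90 → met
5. security system test 321 days ago vs limit 365 → met
6. employees with server-training certification 4 ≥ 4 → met
7. liquor license absent → not met
8. keg registration log present → met
9. age-verification signage absent → not met
10. signage compliance review 42 days ago vs limit 45 → met
11. condition 'offers delivery' does not hold → requirement n/a → met
12. condition 'sells kegs' holds; responsible-vendor training 241 days ago vs limit 270 → met
Not met: 2 of 12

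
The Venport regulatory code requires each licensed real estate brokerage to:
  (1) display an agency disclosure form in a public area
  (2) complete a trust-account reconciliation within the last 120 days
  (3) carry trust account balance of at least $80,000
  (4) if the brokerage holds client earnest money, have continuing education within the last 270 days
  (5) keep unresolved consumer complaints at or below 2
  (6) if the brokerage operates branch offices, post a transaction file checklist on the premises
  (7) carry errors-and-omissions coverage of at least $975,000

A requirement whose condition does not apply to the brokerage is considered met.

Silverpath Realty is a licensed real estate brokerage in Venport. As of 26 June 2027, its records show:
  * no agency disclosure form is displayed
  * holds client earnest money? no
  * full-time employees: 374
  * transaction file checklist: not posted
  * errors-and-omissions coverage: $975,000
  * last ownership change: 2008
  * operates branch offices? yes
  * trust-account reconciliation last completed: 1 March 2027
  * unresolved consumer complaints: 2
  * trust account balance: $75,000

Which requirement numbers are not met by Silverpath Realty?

1, 3, 6

1. agency disclosure form absent → not met
2. trust-account reconciliation 117 days ago vs limit 120 → met
3. trust account balance $75,000 < $80,000 → not met
4. condition 'holds client earnest money' does not hold → requirement n/a → met
5. unresolved consumer complaints 2 ≤ 2 → met
6. condition 'operates branch offices' holds; transaction file checklist absent → not met
7. errors-and-omissions coverage $975,000 ≥ $975,000 → met
Not met: 1, 3, 6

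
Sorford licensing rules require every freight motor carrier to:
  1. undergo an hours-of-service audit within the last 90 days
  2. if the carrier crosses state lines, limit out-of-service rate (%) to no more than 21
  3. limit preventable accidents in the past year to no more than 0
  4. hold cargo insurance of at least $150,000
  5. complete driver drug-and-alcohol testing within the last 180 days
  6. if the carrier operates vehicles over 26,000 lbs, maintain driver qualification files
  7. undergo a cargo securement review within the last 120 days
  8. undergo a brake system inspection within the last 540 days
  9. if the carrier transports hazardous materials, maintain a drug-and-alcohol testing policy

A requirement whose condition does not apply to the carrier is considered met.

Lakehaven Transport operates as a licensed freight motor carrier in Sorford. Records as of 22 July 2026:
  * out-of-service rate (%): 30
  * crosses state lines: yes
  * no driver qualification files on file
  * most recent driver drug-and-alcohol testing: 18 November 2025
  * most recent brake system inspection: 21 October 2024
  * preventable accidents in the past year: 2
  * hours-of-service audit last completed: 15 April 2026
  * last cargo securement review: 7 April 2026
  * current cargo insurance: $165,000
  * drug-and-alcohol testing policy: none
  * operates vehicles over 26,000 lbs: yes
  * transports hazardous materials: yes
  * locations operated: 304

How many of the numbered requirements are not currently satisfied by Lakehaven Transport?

7

1. hours-of-service audit 98 days ago vs limit 90 → not met
2. condition 'crosses state lines' holds; out-of-service rate (%) 30 > 21 → not met
3. preventable accidents in the past year 2 > 0 → not met
4. cargo insurance $165,000 ≥ $150,000 → met
5. driver drug-and-alcohol testing 246 days ago vs limit 180 → not met
6. condition 'operates vehicles over 26,000 lbs' holds; driver qualification files absent → not met
7. cargo securement review 106 days ago vs limit 120 → met
8. brake system inspection 639 days ago vs limit 540 → not met
9. condition 'transports hazardous materials' holds; drug-and-alcohol testing policy absent → not met
Not met: 7 of 9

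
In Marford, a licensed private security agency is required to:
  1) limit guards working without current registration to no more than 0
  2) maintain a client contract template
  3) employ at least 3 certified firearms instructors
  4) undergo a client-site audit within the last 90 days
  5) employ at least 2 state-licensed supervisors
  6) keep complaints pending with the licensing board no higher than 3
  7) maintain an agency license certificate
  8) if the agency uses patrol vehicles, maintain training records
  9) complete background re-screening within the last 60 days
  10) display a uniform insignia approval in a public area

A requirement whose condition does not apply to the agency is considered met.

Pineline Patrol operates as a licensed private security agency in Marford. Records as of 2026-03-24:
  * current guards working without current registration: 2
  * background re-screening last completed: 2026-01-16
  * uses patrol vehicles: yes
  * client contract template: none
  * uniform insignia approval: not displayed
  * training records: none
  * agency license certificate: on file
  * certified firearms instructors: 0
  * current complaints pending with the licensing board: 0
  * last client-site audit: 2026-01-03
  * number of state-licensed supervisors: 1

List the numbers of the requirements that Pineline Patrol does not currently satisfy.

1. guards working without current registration 2 > 0 → not met
2. client contract template absent → not met
3. certified firearms instructors 0 < 3 → not met
4. client-site audit 80 days ago vs limit 90 → met
5. state-licensed supervisors 1 < 2 → not met
6. complaints pending with the licensing board 0 ≤ 3 → met
7. agency license certificate present → met
8. condition 'uses patrol vehicles' holds; training records absent → not met
9. background re-screening 67 days ago vs limit 60 → not met
10. uniform insignia approval absent → not met
Not met: 1, 2, 3, 5, 8, 9, 10

1, 2, 3, 5, 8, 9, 10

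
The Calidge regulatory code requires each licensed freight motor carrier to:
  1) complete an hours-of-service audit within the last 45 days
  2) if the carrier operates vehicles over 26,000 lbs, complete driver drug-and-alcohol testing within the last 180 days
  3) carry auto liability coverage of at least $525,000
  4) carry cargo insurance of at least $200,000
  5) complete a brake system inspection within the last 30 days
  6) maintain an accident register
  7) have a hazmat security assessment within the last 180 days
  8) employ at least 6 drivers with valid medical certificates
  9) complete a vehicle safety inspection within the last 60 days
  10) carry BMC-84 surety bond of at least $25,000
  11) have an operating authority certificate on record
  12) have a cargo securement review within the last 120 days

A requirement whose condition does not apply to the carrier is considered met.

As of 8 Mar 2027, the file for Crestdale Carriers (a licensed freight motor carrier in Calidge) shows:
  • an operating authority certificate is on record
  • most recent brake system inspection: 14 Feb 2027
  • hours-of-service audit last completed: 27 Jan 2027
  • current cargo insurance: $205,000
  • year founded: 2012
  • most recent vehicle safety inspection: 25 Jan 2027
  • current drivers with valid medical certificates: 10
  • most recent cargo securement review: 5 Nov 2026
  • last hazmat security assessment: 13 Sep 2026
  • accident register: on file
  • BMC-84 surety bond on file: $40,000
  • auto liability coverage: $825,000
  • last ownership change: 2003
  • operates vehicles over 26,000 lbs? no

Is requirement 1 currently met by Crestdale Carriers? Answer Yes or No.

1. hours-of-service audit 40 days ago vs limit 45 → met

Yes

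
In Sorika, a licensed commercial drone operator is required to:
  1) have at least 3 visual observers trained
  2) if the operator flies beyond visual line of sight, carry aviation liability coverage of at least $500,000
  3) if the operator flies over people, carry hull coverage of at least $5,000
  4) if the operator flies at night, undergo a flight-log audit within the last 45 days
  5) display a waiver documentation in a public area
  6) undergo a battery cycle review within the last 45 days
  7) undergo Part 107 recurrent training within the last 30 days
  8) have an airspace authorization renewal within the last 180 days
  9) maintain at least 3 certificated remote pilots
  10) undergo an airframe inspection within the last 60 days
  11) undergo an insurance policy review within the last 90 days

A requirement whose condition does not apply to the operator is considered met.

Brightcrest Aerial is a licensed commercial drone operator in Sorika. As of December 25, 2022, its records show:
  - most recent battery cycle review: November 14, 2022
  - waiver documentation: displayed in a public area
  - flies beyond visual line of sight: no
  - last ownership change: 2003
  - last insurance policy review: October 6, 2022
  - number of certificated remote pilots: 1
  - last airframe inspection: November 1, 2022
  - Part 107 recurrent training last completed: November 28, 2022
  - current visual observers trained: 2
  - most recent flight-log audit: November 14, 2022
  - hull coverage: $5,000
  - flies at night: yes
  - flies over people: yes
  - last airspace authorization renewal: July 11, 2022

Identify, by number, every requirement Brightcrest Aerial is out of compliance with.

1, 9

1. visual observers trained 2 < 3 → not met
2. condition 'flies beyond visual line of sight' does not hold → requirement n/a → met
3. condition 'flies over people' holds; hull coverage $5,000 ≥ $5,000 → met
4. condition 'flies at night' holds; flight-log audit 41 days ago vs limit 45 → met
5. waiver documentation present → met
6. battery cycle review 41 days ago vs limit 45 → met
7. Part 107 recurrent training 27 days ago vs limit 30 → met
8. airspace authorization renewal 167 days ago vs limit 180 → met
9. certificated remote pilots 1 < 3 → not met
10. airframe inspection 54 days ago vs limit 60 → met
11. insurance policy review 80 days ago vs limit 90 → met
Not met: 1, 9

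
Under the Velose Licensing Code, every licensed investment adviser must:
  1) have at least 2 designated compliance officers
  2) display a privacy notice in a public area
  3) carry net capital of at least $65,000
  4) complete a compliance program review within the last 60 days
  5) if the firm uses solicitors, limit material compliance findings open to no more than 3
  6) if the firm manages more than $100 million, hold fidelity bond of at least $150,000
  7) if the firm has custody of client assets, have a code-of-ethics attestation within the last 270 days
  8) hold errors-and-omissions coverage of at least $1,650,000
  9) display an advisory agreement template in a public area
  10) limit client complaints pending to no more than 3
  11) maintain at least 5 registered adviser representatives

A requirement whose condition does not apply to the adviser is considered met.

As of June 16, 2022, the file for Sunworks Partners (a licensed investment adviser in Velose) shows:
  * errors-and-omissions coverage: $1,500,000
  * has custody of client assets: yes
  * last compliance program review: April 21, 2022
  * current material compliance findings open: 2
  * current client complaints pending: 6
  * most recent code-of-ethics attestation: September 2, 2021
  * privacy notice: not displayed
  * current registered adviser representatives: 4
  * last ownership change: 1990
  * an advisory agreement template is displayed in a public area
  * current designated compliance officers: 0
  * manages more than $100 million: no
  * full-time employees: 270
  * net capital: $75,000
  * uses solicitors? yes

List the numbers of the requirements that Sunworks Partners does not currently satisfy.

1, 2, 7, 8, 10, 11

1. designated compliance officers 0 < 2 → not met
2. privacy notice absent → not met
3. net capital $75,000 ≥ $65,000 → met
4. compliance program review 56 days ago vs limit 60 → met
5. condition 'uses solicitors' holds; material compliance findings open 2 ≤ 3 → met
6. condition 'manages more than $100 million' does not hold → requirement n/a → met
7. condition 'has custody of client assets' holds; code-of-ethics attestation 287 days ago vs limit 270 → not met
8. errors-and-omissions coverage $1,500,000 < $1,650,000 → not met
9. advisory agreement template present → met
10. client complaints pending 6 > 3 → not met
11. registered adviser representatives 4 < 5 → not met
Not met: 1, 2, 7, 8, 10, 11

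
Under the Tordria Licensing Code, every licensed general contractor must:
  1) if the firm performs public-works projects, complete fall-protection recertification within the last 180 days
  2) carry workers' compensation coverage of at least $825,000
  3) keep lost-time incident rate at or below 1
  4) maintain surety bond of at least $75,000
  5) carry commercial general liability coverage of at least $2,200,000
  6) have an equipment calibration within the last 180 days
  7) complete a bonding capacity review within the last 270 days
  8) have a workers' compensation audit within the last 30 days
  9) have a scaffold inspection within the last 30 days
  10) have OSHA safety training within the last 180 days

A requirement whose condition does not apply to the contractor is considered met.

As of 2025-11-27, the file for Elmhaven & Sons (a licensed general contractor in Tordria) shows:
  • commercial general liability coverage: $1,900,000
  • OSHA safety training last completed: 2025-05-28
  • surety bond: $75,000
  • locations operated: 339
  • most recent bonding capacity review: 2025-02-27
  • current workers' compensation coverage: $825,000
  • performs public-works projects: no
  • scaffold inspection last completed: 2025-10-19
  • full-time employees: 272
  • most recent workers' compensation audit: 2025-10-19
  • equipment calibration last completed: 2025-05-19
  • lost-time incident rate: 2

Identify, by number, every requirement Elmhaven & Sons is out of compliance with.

1. condition 'performs public-works projects' does not hold → requirement n/a → met
2. workers' compensation coverage $825,000 ≥ $825,000 → met
3. lost-time incident rate 2 > 1 → not met
4. surety bond $75,000 ≥ $75,000 → met
5. commercial general liability coverage $1,900,000 < $2,200,000 → not met
6. equipment calibration 192 days ago vs limit 180 → not met
7. bonding capacity review 273 days ago vs limit 270 → not met
8. workers' compensation audit 39 days ago vs limit 30 → not met
9. scaffold inspection 39 days ago vs limit 30 → not met
10. OSHA safety training 183 days ago vs limit 180 → not met
Not met: 3, 5, 6, 7, 8, 9, 10

3, 5, 6, 7, 8, 9, 10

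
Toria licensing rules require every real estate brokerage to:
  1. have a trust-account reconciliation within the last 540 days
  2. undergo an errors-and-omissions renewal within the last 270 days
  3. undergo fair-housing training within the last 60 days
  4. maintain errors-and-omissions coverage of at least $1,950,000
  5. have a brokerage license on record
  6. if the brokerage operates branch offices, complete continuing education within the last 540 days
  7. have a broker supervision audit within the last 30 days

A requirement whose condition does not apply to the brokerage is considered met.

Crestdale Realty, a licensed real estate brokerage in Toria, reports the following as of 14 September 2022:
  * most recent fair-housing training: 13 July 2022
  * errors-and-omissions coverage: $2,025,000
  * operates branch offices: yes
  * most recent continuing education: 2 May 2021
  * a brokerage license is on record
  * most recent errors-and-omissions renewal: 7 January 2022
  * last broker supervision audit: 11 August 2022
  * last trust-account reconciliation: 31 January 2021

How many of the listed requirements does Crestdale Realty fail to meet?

3

1. trust-account reconciliation 591 days ago vs limit 540 → not met
2. errors-and-omissions renewal 250 days ago vs limit 270 → met
3. fair-housing training 63 days ago vs limit 60 → not met
4. errors-and-omissions coverage $2,025,000 ≥ $1,950,000 → met
5. brokerage license present → met
6. condition 'operates branch offices' holds; continuing education 500 days ago vs limit 540 → met
7. broker supervision audit 34 days ago vs limit 30 → not met
Not met: 3 of 7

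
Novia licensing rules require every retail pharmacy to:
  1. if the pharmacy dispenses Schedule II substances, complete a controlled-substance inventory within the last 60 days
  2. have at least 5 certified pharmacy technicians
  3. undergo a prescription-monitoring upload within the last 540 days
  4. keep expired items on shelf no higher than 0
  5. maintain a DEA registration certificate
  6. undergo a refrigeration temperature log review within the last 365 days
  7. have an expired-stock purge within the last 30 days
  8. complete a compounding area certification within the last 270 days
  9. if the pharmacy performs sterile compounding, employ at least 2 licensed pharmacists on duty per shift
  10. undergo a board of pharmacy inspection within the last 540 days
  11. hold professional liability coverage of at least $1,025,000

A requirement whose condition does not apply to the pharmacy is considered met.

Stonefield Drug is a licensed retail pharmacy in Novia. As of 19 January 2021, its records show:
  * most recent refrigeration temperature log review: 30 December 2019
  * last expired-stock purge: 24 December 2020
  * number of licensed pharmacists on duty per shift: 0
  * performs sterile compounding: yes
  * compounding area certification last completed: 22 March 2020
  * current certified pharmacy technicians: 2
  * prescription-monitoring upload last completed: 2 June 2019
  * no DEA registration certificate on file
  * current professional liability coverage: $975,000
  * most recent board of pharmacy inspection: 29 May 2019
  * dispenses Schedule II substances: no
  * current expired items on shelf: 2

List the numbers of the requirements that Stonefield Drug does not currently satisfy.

2, 3, 4, 5, 6, 8, 9, 10, 11

1. condition 'dispenses Schedule II substances' does not hold → requirement n/a → met
2. certified pharmacy technicians 2 < 5 → not met
3. prescription-monitoring upload 597 days ago vs limit 540 → not met
4. expired items on shelf 2 > 0 → not met
5. DEA registration certificate absent → not met
6. refrigeration temperature log review 386 days ago vs limit 365 → not met
7. expired-stock purge 26 days ago vs limit 30 → met
8. compounding area certification 303 days ago vs limit 270 → not met
9. condition 'performs sterile compounding' holds; licensed pharmacists on duty per shift 0 < 2 → not met
10. board of pharmacy inspection 601 days ago vs limit 540 → not met
11. professional liability coverage $975,000 < $1,025,000 → not met
Not met: 2, 3, 4, 5, 6, 8, 9, 10, 11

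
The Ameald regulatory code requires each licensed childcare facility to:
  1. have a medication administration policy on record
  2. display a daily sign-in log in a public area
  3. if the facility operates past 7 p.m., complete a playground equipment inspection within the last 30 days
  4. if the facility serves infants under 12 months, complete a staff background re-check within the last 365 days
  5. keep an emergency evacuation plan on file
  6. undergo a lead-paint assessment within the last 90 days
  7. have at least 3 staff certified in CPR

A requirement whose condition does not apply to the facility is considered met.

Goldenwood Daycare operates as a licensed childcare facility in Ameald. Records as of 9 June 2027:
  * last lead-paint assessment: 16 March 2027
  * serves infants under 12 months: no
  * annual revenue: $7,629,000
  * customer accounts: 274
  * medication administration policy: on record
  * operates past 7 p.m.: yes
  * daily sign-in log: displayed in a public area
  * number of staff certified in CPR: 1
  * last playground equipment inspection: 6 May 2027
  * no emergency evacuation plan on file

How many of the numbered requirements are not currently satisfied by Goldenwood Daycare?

3

1. medication administration policy present → met
2. daily sign-in log present → met
3. condition 'operates past 7 p.m.' holds; playground equipment inspection 34 days ago vs limit 30 → not met
4. condition 'serves infants under 12 months' does not hold → requirement n/a → met
5. emergency evacuation plan absent → not met
6. lead-paint assessment 85 days ago vs limit 90 → met
7. staff certified in CPR 1 < 3 → not met
Not met: 3 of 7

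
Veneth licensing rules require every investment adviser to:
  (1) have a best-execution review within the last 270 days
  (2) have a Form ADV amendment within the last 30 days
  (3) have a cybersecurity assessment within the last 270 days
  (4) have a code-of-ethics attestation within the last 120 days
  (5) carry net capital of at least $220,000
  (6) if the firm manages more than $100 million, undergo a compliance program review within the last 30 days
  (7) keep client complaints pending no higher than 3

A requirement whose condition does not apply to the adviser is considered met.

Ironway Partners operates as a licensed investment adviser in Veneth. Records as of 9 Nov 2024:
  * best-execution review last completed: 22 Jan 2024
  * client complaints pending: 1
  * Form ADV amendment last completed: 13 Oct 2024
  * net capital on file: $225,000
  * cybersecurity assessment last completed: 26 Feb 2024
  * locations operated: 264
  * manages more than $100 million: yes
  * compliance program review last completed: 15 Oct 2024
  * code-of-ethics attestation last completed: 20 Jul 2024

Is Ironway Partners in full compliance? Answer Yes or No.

No

1. best-execution review 292 days ago vs limit 270 → not met
2. Form ADV amendment 27 days ago vs limit 30 → met
3. cybersecurity assessment 257 days ago vs limit 270 → met
4. code-of-ethics attestation 112 days ago vs limit 120 → met
5. net capital $225,000 ≥ $220,000 → met
6. condition 'manages more than $100 million' holds; compliance program review 25 days ago vs limit 30 → met
7. client complaints pending 1 ≤ 3 → met
Not met: 1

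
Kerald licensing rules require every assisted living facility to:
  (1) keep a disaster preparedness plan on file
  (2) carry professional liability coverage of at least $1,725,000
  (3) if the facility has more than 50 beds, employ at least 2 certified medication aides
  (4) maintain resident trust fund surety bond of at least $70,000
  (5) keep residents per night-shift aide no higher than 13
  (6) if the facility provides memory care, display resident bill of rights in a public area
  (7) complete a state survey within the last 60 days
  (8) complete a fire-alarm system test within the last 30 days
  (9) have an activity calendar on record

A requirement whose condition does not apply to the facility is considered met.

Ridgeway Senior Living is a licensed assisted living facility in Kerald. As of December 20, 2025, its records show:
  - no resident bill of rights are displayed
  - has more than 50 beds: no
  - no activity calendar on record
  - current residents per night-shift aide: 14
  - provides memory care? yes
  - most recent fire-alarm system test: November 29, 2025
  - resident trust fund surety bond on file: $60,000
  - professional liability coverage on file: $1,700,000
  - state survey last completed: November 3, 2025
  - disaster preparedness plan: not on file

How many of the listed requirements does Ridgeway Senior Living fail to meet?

6

1. disaster preparedness plan absent → not met
2. professional liability coverage $1,700,000 < $1,725,000 → not met
3. condition 'has more than 50 beds' does not hold → requirement n/a → met
4. resident trust fund surety bond $60,000 < $70,000 → not met
5. residents per night-shift aide 14 > 13 → not met
6. condition 'provides memory care' holds; resident bill of rights absent → not met
7. state survey 47 days ago vs limit 60 → met
8. fire-alarm system test 21 days ago vs limit 30 → met
9. activity calendar absent → not met
Not met: 6 of 9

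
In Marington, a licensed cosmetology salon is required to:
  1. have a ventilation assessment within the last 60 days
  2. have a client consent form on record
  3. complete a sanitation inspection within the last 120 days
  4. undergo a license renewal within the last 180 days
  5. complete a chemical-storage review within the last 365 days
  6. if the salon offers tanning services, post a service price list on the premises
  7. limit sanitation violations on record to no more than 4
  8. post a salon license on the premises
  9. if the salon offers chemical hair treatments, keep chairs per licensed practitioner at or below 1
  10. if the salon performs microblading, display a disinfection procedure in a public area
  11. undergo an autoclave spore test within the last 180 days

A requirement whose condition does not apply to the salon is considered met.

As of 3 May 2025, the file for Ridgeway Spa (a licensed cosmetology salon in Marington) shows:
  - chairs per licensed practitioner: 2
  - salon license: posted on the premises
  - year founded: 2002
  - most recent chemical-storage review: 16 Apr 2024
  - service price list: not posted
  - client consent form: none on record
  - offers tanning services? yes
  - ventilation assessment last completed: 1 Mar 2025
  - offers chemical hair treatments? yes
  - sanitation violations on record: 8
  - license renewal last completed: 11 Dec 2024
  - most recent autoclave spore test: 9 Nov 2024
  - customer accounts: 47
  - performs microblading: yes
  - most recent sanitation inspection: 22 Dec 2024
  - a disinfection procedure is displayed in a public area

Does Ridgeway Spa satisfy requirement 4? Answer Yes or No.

4. license renewal 143 days ago vs limit 180 → met

Yes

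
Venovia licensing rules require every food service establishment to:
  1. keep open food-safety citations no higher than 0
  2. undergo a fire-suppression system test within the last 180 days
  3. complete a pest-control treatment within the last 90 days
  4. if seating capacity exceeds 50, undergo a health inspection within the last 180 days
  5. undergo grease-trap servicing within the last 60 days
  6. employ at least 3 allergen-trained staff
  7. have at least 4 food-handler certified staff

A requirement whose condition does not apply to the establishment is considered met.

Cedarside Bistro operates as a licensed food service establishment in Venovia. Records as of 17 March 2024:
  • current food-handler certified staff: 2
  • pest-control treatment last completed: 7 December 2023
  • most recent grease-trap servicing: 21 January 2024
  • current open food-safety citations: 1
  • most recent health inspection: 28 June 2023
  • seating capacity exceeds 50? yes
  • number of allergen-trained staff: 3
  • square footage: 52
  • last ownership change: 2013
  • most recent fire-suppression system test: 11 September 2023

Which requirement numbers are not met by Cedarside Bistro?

1, 2, 3, 4, 7

1. open food-safety citations 1 > 0 → not met
2. fire-suppression system test 188 days ago vs limit 180 → not met
3. pest-control treatment 101 days ago vs limit 90 → not met
4. condition 'seating capacity exceeds 50' holds; health inspection 263 days ago vs limit 180 → not met
5. grease-trap servicing 56 days ago vs limit 60 → met
6. allergen-trained staff 3 ≥ 3 → met
7. food-handler certified staff 2 < 4 → not met
Not met: 1, 2, 3, 4, 7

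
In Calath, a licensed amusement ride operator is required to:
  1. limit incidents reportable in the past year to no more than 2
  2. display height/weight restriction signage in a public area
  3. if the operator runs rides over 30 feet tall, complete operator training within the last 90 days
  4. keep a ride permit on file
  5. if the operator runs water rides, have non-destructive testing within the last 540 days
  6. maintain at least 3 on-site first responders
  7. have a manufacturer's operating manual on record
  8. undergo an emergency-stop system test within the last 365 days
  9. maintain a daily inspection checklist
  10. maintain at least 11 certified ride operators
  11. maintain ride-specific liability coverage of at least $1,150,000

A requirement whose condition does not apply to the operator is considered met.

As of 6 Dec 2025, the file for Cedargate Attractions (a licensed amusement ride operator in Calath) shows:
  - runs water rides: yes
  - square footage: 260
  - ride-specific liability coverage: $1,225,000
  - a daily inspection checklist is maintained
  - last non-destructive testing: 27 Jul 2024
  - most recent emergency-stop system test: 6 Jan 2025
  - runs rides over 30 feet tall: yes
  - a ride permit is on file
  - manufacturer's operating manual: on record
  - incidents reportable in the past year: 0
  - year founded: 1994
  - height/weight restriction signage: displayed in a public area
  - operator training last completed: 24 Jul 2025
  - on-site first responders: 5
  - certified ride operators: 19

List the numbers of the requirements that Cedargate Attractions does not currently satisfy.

1. incidents reportable in the past year 0 ≤ 2 → met
2. height/weight restriction signage present → met
3. condition 'runs rides over 30 feet tall' holds; operator training 135 days ago vs limit 90 → not met
4. ride permit present → met
5. condition 'runs water rides' holds; non-destructive testing 497 days ago vs limit 540 → met
6. on-site first responders 5 ≥ 3 → met
7. manufacturer's operating manual present → met
8. emergency-stop system test 334 days ago vs limit 365 → met
9. daily inspection checklist present → met
10. certified ride operators 19 ≥ 11 → met
11. ride-specific liability coverage $1,225,000 ≥ $1,150,000 → met
Not met: 3

3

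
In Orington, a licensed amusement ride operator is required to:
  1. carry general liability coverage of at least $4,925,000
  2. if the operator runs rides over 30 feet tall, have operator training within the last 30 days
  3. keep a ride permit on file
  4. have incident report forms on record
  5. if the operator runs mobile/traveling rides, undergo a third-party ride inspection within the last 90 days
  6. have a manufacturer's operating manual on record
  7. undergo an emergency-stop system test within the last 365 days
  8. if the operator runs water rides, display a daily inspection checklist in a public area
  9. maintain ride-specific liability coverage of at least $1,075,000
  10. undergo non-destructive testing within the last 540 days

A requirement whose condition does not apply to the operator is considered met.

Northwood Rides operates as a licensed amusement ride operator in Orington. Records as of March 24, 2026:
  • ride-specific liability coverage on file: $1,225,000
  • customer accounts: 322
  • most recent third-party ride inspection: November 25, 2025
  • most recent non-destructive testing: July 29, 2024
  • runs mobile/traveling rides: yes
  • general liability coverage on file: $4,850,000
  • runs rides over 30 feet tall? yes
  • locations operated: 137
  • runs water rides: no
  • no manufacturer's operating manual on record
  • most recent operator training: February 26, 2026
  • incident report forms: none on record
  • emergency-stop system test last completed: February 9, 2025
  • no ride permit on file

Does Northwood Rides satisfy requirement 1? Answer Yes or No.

No

1. general liability coverage $4,850,000 < $4,925,000 → not met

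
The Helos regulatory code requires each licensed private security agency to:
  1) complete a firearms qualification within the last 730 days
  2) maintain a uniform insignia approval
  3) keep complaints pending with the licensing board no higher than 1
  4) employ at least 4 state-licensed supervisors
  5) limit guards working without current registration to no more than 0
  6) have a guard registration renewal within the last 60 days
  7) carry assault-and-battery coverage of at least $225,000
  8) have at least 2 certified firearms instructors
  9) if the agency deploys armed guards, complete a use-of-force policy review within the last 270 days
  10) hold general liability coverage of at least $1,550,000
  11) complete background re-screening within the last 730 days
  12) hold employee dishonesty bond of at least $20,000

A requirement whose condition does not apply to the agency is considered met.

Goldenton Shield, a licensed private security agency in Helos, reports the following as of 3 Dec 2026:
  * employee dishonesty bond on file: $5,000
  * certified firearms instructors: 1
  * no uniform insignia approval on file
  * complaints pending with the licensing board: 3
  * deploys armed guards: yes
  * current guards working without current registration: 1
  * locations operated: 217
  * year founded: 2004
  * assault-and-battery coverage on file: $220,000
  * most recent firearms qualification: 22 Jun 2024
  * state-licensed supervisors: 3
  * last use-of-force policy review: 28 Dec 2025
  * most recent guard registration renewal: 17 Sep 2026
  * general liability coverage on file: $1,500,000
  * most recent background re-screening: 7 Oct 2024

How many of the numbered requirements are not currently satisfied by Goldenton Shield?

1. firearms qualification 894 days ago vs limit 730 → not met
2. uniform insignia approval absent → not met
3. complaints pending with the licensing board 3 > 1 → not met
4. state-licensed supervisors 3 < 4 → not met
5. guards working without current registration 1 > 0 → not met
6. guard registration renewal 77 days ago vs limit 60 → not met
7. assault-and-battery coverage $220,000 < $225,000 → not met
8. certified firearms instructors 1 < 2 → not met
9. condition 'deploys armed guards' holds; use-of-force policy review 340 days ago vs limit 270 → not met
10. general liability coverage $1,500,000 < $1,550,000 → not met
11. background re-screening 787 days ago vs limit 730 → not met
12. employee dishonesty bond $5,000 < $20,000 → not met
Not met: 12 of 12

12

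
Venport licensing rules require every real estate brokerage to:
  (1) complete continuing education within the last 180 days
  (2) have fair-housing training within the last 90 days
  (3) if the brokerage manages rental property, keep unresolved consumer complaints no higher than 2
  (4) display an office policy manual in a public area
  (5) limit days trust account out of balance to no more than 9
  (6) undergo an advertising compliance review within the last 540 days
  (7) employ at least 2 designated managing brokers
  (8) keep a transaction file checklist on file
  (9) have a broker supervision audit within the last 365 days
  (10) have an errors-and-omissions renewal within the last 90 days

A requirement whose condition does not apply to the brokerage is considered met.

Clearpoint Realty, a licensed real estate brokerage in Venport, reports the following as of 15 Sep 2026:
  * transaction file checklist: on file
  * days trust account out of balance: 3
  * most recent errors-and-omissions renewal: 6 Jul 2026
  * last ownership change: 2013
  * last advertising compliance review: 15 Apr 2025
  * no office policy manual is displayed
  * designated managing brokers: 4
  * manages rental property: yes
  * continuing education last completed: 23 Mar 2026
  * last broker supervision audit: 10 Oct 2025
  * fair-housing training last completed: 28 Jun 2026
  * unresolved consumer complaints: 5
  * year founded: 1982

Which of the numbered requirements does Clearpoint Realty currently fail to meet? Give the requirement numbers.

1. continuing education 176 days ago vs limit 180 → met
2. fair-housing training 79 days ago vs limit 90 → met
3. condition 'manages rental property' holds; unresolved consumer complaints 5 > 2 → not met
4. office policy manual absent → not met
5. days trust account out of balance 3 ≤ 9 → met
6. advertising compliance review 518 days ago vs limit 540 → met
7. designated managing brokers 4 ≥ 2 → met
8. transaction file checklist present → met
9. broker supervision audit 340 days ago vs limit 365 → met
10. errors-and-omissions renewal 71 days ago vs limit 90 → met
Not met: 3, 4

3, 4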